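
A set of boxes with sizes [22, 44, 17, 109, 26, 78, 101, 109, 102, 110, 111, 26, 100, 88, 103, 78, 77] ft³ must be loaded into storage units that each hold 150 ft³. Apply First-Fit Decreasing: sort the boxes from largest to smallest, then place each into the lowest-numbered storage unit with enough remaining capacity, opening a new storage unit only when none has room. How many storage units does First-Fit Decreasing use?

12 storage units

Sorted descending: 111, 110, 109, 109, 103, 102, 101, 100, 88, 78, 78, 77, 44, 26, 26, 22, 17.
storage unit 1: place 111 ft³, 39 ft³ left
storage unit 2: place 110 ft³, 40 ft³ left
storage unit 3: place 109 ft³, 41 ft³ left
storage unit 4: place 109 ft³, 41 ft³ left
storage unit 5: place 103 ft³, 47 ft³ left
storage unit 6: place 102 ft³, 48 ft³ left
storage unit 7: place 101 ft³, 49 ft³ left
storage unit 8: place 100 ft³, 50 ft³ left
storage unit 9: place 88 ft³, 62 ft³ left
storage unit 10: place 78 ft³, 72 ft³ left
storage unit 11: place 78 ft³, 72 ft³ left
storage unit 12: place 77 ft³, 73 ft³ left
storage unit 5: place 44 ft³, 3 ft³ left
storage unit 1: place 26 ft³, 13 ft³ left
storage unit 2: place 26 ft³, 14 ft³ left
storage unit 3: place 22 ft³, 19 ft³ left
storage unit 3: place 17 ft³, 2 ft³ left
Final storage units: [111,26] [110,26] [109,22,17] [109] [103,44] [102] [101] [100] [88] [78] [78] [77].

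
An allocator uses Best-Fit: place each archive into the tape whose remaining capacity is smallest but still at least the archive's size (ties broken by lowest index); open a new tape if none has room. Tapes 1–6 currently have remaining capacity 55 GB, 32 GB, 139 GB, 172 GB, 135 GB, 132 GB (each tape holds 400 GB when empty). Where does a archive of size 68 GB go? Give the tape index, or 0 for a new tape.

6

Tapes with room: tape 3 (139 GB), tape 4 (172 GB), tape 5 (135 GB), tape 6 (132 GB).
Tightest fit is tape 6 with 132 GB free.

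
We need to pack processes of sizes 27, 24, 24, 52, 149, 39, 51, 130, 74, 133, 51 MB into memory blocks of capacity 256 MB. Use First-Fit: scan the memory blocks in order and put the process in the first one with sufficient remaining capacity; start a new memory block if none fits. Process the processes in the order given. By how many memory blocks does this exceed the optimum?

First-Fit: [27,24,24,52,39,51] [149,74] [130,51] [133] → 4 memory blocks.
Total size 754 MB; any packing needs at least ⌈754/256⌉ = 3 memory blocks.
An optimal packing achieves that bound: [149,74,27] [133,52,39,24] [130,51,51,24] → 3 memory blocks.
Excess: 4 − 3 = 1.

1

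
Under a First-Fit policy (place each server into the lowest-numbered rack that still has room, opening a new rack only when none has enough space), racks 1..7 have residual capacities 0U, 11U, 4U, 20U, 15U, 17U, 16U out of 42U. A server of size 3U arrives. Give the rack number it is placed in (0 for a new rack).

Racks with room: rack 2 (11U), rack 3 (4U), rack 4 (20U), rack 5 (15U), rack 6 (17U), rack 7 (16U).
The first with room is rack 2.

2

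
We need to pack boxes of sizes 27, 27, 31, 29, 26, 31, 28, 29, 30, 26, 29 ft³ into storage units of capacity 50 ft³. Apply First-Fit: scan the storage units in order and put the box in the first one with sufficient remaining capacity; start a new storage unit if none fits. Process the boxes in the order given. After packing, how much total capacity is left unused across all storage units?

237

27 ft³ → storage unit 1 (remaining 23 ft³)
27 ft³ → storage unit 2 (remaining 23 ft³)
31 ft³ → storage unit 3 (remaining 19 ft³)
29 ft³ → storage unit 4 (remaining 21 ft³)
26 ft³ → storage unit 5 (remaining 24 ft³)
31 ft³ → storage unit 6 (remaining 19 ft³)
28 ft³ → storage unit 7 (remaining 22 ft³)
29 ft³ → storage unit 8 (remaining 21 ft³)
30 ft³ → storage unit 9 (remaining 20 ft³)
26 ft³ → storage unit 10 (remaining 24 ft³)
29 ft³ → storage unit 11 (remaining 21 ft³)
11 storage units × 50 ft³ = 550 ft³; used 313 ft³; unused 237 ft³.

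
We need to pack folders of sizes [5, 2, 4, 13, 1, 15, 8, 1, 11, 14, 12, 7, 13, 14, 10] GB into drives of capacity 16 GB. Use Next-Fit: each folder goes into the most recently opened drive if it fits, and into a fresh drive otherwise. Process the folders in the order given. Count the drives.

11

drive 1: place 5 GB, 11 GB left
drive 1: place 2 GB, 9 GB left
drive 1: place 4 GB, 5 GB left
drive 2: place 13 GB, 3 GB left
drive 2: place 1 GB, 2 GB left
drive 3: place 15 GB, 1 GB left
drive 4: place 8 GB, 8 GB left
drive 4: place 1 GB, 7 GB left
drive 5: place 11 GB, 5 GB left
drive 6: place 14 GB, 2 GB left
drive 7: place 12 GB, 4 GB left
drive 8: place 7 GB, 9 GB left
drive 9: place 13 GB, 3 GB left
drive 10: place 14 GB, 2 GB left
drive 11: place 10 GB, 6 GB left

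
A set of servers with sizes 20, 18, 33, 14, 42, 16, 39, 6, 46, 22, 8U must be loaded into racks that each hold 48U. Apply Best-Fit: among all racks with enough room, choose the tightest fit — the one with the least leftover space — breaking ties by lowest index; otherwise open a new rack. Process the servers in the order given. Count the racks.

Put 20U in rack 1; 28U remain.
Put 18U in rack 1; 10U remain.
Put 33U in rack 2; 15U remain.
Put 14U in rack 2; 1U remain.
Put 42U in rack 3; 6U remain.
Put 16U in rack 4; 32U remain.
Put 39U in rack 5; 9U remain.
Put 6U in rack 3; 0U remain.
Put 46U in rack 6; 2U remain.
Put 22U in rack 4; 10U remain.
Put 8U in rack 5; 1U remain.
Final racks: [20,18] [33,14] [42,6] [16,22] [39,8] [46].

6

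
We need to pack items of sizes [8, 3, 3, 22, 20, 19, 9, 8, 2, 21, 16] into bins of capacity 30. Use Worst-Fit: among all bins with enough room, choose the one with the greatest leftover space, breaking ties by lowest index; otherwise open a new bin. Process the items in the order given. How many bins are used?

Put 8 in bin 1; 22 remain.
Put 3 in bin 1; 19 remain.
Put 3 in bin 1; 16 remain.
Put 22 in bin 2; 8 remain.
Put 20 in bin 3; 10 remain.
Put 19 in bin 4; 11 remain.
Put 9 in bin 1; 7 remain.
Put 8 in bin 4; 3 remain.
Put 2 in bin 3; 8 remain.
Put 21 in bin 5; 9 remain.
Put 16 in bin 6; 14 remain.

6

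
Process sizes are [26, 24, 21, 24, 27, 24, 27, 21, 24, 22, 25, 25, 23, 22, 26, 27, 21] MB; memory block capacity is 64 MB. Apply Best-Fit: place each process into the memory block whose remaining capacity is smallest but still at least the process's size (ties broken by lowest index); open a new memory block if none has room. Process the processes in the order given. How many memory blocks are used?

9 memory blocks

26 MB → memory block 1 (remaining 38 MB)
24 MB → memory block 1 (remaining 14 MB)
21 MB → memory block 2 (remaining 43 MB)
24 MB → memory block 2 (remaining 19 MB)
27 MB → memory block 3 (remaining 37 MB)
24 MB → memory block 3 (remaining 13 MB)
27 MB → memory block 4 (remaining 37 MB)
21 MB → memory block 4 (remaining 16 MB)
24 MB → memory block 5 (remaining 40 MB)
22 MB → memory block 5 (remaining 18 MB)
25 MB → memory block 6 (remaining 39 MB)
25 MB → memory block 6 (remaining 14 MB)
23 MB → memory block 7 (remaining 41 MB)
22 MB → memory block 7 (remaining 19 MB)
26 MB → memory block 8 (remaining 38 MB)
27 MB → memory block 8 (remaining 11 MB)
21 MB → memory block 9 (remaining 43 MB)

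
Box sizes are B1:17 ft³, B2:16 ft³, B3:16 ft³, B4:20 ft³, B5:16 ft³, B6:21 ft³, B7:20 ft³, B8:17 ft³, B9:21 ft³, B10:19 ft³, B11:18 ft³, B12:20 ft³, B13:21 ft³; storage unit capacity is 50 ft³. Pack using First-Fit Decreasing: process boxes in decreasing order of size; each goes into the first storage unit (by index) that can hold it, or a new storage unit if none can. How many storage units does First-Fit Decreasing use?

6

Sorted descending: 21, 21, 21, 20, 20, 20, 19, 18, 17, 17, 16, 16, 16.
21 ft³ → storage unit 1 (remaining 29 ft³)
21 ft³ → storage unit 1 (remaining 8 ft³)
21 ft³ → storage unit 2 (remaining 29 ft³)
20 ft³ → storage unit 2 (remaining 9 ft³)
20 ft³ → storage unit 3 (remaining 30 ft³)
20 ft³ → storage unit 3 (remaining 10 ft³)
19 ft³ → storage unit 4 (remaining 31 ft³)
18 ft³ → storage unit 4 (remaining 13 ft³)
17 ft³ → storage unit 5 (remaining 33 ft³)
17 ft³ → storage unit 5 (remaining 16 ft³)
16 ft³ → storage unit 5 (remaining 0 ft³)
16 ft³ → storage unit 6 (remaining 34 ft³)
16 ft³ → storage unit 6 (remaining 18 ft³)
Final storage units: [21,21] [21,20] [20,20] [19,18] [17,17,16] [16,16].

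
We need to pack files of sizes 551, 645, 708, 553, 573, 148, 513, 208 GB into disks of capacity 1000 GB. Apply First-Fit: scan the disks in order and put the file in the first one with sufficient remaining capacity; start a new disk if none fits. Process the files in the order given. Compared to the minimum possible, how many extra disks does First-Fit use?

First-Fit: [551,148,208] [645] [708] [553] [573] [513] → 6 disks.
6 files exceed 500 GB (half the capacity), and no two of those can share a disk, so at least 6 disks are needed.
So 6 is already optimal.

0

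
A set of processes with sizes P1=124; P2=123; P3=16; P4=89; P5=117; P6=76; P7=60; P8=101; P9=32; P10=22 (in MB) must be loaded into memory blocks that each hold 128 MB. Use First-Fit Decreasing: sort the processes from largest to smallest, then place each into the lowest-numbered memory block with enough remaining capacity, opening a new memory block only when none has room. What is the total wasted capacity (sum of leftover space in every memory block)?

136

Sorted descending: 124, 123, 117, 101, 89, 76, 60, 32, 22, 16.
memory block 1: place 124 MB, 4 MB left
memory block 2: place 123 MB, 5 MB left
memory block 3: place 117 MB, 11 MB left
memory block 4: place 101 MB, 27 MB left
memory block 5: place 89 MB, 39 MB left
memory block 6: place 76 MB, 52 MB left
memory block 7: place 60 MB, 68 MB left
memory block 5: place 32 MB, 7 MB left
memory block 4: place 22 MB, 5 MB left
memory block 6: place 16 MB, 36 MB left
7 memory blocks × 128 MB = 896 MB; used 760 MB; unused 136 MB.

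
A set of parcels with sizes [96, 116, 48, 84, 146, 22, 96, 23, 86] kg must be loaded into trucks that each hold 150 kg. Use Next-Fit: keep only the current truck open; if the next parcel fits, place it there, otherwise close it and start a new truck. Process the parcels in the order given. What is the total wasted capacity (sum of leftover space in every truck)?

183

Put 96 kg in truck 1; 54 kg remain.
Put 116 kg in truck 2; 34 kg remain.
Put 48 kg in truck 3; 102 kg remain.
Put 84 kg in truck 3; 18 kg remain.
Put 146 kg in truck 4; 4 kg remain.
Put 22 kg in truck 5; 128 kg remain.
Put 96 kg in truck 5; 32 kg remain.
Put 23 kg in truck 5; 9 kg remain.
Put 86 kg in truck 6; 64 kg remain.
6 trucks × 150 kg = 900 kg; used 717 kg; unused 183 kg.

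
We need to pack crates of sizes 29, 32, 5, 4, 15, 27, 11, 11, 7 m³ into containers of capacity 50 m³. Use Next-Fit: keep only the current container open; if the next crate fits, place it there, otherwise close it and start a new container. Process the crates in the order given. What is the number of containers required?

Put 29 m³ in container 1; 21 m³ remain.
Put 32 m³ in container 2; 18 m³ remain.
Put 5 m³ in container 2; 13 m³ remain.
Put 4 m³ in container 2; 9 m³ remain.
Put 15 m³ in container 3; 35 m³ remain.
Put 27 m³ in container 3; 8 m³ remain.
Put 11 m³ in container 4; 39 m³ remain.
Put 11 m³ in container 4; 28 m³ remain.
Put 7 m³ in container 4; 21 m³ remain.

4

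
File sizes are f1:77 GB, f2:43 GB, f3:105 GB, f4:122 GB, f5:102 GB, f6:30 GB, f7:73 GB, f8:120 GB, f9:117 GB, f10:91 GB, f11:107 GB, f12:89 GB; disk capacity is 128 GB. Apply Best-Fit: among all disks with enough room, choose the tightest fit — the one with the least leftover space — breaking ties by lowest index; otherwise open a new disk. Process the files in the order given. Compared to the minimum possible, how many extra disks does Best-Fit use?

0

Best-Fit: [77,43] [105] [122] [102] [30,73] [120] [117] [91] [107] [89] → 10 disks.
10 files exceed 64 GB (half the capacity), and no two of those can share a disk, so at least 10 disks are needed.
So 10 is already optimal.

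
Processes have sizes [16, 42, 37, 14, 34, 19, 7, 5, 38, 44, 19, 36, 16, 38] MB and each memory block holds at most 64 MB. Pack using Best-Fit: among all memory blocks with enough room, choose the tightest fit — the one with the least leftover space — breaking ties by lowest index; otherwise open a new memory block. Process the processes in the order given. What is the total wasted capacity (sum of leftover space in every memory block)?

memory block 1: place 16 MB, 48 MB left
memory block 1: place 42 MB, 6 MB left
memory block 2: place 37 MB, 27 MB left
memory block 2: place 14 MB, 13 MB left
memory block 3: place 34 MB, 30 MB left
memory block 3: place 19 MB, 11 MB left
memory block 3: place 7 MB, 4 MB left
memory block 1: place 5 MB, 1 MB left
memory block 4: place 38 MB, 26 MB left
memory block 5: place 44 MB, 20 MB left
memory block 5: place 19 MB, 1 MB left
memory block 6: place 36 MB, 28 MB left
memory block 4: place 16 MB, 10 MB left
memory block 7: place 38 MB, 26 MB left
7 memory blocks × 64 MB = 448 MB; used 365 MB; unused 83 MB.

83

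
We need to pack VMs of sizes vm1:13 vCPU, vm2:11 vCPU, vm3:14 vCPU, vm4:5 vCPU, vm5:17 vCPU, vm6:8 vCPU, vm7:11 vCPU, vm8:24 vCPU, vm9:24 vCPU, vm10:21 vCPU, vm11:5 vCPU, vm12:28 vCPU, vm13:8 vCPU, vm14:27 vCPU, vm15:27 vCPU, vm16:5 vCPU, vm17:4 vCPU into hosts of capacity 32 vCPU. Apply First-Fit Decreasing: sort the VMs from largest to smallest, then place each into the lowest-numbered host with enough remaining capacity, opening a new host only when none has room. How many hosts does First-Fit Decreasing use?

Sorted descending: 28, 27, 27, 24, 24, 21, 17, 14, 13, 11, 11, 8, 8, 5, 5, 5, 4.
host 1: place 28 vCPU, 4 vCPU left
host 2: place 27 vCPU, 5 vCPU left
host 3: place 27 vCPU, 5 vCPU left
host 4: place 24 vCPU, 8 vCPU left
host 5: place 24 vCPU, 8 vCPU left
host 6: place 21 vCPU, 11 vCPU left
host 7: place 17 vCPU, 15 vCPU left
host 7: place 14 vCPU, 1 vCPU left
host 8: place 13 vCPU, 19 vCPU left
host 6: place 11 vCPU, 0 vCPU left
host 8: place 11 vCPU, 8 vCPU left
host 4: place 8 vCPU, 0 vCPU left
host 5: place 8 vCPU, 0 vCPU left
host 2: place 5 vCPU, 0 vCPU left
host 3: place 5 vCPU, 0 vCPU left
host 8: place 5 vCPU, 3 vCPU left
host 1: place 4 vCPU, 0 vCPU left
Final hosts: [28,4] [27,5] [27,5] [24,8] [24,8] [21,11] [17,14] [13,11,5].

8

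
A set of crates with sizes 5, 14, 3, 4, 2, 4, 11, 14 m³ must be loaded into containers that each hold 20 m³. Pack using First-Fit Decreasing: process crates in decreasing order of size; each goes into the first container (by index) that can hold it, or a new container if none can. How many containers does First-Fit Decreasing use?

Sorted descending: 14, 14, 11, 5, 4, 4, 3, 2.
14 m³ → container 1 (remaining 6 m³)
14 m³ → container 2 (remaining 6 m³)
11 m³ → container 3 (remaining 9 m³)
5 m³ → container 1 (remaining 1 m³)
4 m³ → container 2 (remaining 2 m³)
4 m³ → container 3 (remaining 5 m³)
3 m³ → container 3 (remaining 2 m³)
2 m³ → container 2 (remaining 0 m³)

3 containers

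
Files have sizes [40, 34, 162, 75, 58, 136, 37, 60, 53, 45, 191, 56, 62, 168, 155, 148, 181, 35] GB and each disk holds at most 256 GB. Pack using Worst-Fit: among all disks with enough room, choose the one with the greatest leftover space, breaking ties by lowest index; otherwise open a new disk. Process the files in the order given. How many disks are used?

disk 1: place 40 GB, 216 GB left
disk 1: place 34 GB, 182 GB left
disk 1: place 162 GB, 20 GB left
disk 2: place 75 GB, 181 GB left
disk 2: place 58 GB, 123 GB left
disk 3: place 136 GB, 120 GB left
disk 2: place 37 GB, 86 GB left
disk 3: place 60 GB, 60 GB left
disk 2: place 53 GB, 33 GB left
disk 3: place 45 GB, 15 GB left
disk 4: place 191 GB, 65 GB left
disk 4: place 56 GB, 9 GB left
disk 5: place 62 GB, 194 GB left
disk 5: place 168 GB, 26 GB left
disk 6: place 155 GB, 101 GB left
disk 7: place 148 GB, 108 GB left
disk 8: place 181 GB, 75 GB left
disk 7: place 35 GB, 73 GB left

8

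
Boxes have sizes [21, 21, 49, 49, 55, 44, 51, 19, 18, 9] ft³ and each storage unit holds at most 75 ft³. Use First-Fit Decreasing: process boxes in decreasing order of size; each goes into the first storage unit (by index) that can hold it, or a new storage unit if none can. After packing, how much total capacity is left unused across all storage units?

Sorted descending: 55, 51, 49, 49, 44, 21, 21, 19, 18, 9.
storage unit 1: place 55 ft³, 20 ft³ left
storage unit 2: place 51 ft³, 24 ft³ left
storage unit 3: place 49 ft³, 26 ft³ left
storage unit 4: place 49 ft³, 26 ft³ left
storage unit 5: place 44 ft³, 31 ft³ left
storage unit 2: place 21 ft³, 3 ft³ left
storage unit 3: place 21 ft³, 5 ft³ left
storage unit 1: place 19 ft³, 1 ft³ left
storage unit 4: place 18 ft³, 8 ft³ left
storage unit 5: place 9 ft³, 22 ft³ left
5 storage units × 75 ft³ = 375 ft³; used 336 ft³; unused 39 ft³.

39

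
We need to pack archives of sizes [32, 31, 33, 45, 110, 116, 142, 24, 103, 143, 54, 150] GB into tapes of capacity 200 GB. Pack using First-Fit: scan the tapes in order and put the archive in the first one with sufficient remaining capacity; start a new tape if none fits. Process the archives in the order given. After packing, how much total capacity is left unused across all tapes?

417

tape 1: place 32 GB, 168 GB left
tape 1: place 31 GB, 137 GB left
tape 1: place 33 GB, 104 GB left
tape 1: place 45 GB, 59 GB left
tape 2: place 110 GB, 90 GB left
tape 3: place 116 GB, 84 GB left
tape 4: place 142 GB, 58 GB left
tape 1: place 24 GB, 35 GB left
tape 5: place 103 GB, 97 GB left
tape 6: place 143 GB, 57 GB left
tape 2: place 54 GB, 36 GB left
tape 7: place 150 GB, 50 GB left
7 tapes × 200 GB = 1400 GB; used 983 GB; unused 417 GB.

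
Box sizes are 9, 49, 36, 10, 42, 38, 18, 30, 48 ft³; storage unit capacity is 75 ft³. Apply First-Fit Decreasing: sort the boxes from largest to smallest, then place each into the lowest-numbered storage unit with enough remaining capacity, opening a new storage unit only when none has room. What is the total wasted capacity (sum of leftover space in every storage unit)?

Sorted descending: 49, 48, 42, 38, 36, 30, 18, 10, 9.
storage unit 1: place 49 ft³, 26 ft³ left
storage unit 2: place 48 ft³, 27 ft³ left
storage unit 3: place 42 ft³, 33 ft³ left
storage unit 4: place 38 ft³, 37 ft³ left
storage unit 4: place 36 ft³, 1 ft³ left
storage unit 3: place 30 ft³, 3 ft³ left
storage unit 1: place 18 ft³, 8 ft³ left
storage unit 2: place 10 ft³, 17 ft³ left
storage unit 2: place 9 ft³, 8 ft³ left
4 storage units × 75 ft³ = 300 ft³; used 280 ft³; unused 20 ft³.

20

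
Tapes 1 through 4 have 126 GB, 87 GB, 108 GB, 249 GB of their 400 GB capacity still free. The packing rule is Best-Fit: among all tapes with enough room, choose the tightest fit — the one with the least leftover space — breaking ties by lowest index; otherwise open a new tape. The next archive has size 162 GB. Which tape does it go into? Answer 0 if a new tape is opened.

4

Tapes with room: tape 4 (249 GB).
Tightest fit is tape 4 with 249 GB free.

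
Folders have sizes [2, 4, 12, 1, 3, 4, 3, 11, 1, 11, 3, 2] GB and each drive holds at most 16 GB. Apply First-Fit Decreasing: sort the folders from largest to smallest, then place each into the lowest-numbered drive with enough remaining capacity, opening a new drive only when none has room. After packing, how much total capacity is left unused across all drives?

Sorted descending: 12, 11, 11, 4, 4, 3, 3, 3, 2, 2, 1, 1.
drive 1: place 12 GB, 4 GB left
drive 2: place 11 GB, 5 GB left
drive 3: place 11 GB, 5 GB left
drive 1: place 4 GB, 0 GB left
drive 2: place 4 GB, 1 GB left
drive 3: place 3 GB, 2 GB left
drive 4: place 3 GB, 13 GB left
drive 4: place 3 GB, 10 GB left
drive 3: place 2 GB, 0 GB left
drive 4: place 2 GB, 8 GB left
drive 2: place 1 GB, 0 GB left
drive 4: place 1 GB, 7 GB left
4 drives × 16 GB = 64 GB; used 57 GB; unused 7 GB.

7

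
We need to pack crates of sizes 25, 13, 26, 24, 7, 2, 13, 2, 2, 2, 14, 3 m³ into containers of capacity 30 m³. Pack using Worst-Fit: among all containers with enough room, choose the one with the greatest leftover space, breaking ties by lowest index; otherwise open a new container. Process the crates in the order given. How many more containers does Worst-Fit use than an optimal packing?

Worst-Fit: [25] [13,7,2] [26] [24] [13,2,2,2] [14,3] → 6 containers.
Total size 133 m³; any packing needs at least ⌈133/30⌉ = 5 containers.
An optimal packing achieves that bound: [26,3] [25,2,2] [24,2,2] [14,13] [13,7] → 5 containers.
Excess: 6 − 5 = 1.

1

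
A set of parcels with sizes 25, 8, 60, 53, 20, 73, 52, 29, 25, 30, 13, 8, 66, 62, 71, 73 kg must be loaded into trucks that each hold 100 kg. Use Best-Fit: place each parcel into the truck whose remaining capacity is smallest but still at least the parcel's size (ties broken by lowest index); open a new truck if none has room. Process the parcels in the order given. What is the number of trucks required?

8

truck 1: place 25 kg, 75 kg left
truck 1: place 8 kg, 67 kg left
truck 1: place 60 kg, 7 kg left
truck 2: place 53 kg, 47 kg left
truck 2: place 20 kg, 27 kg left
truck 3: place 73 kg, 27 kg left
truck 4: place 52 kg, 48 kg left
truck 4: place 29 kg, 19 kg left
truck 2: place 25 kg, 2 kg left
truck 5: place 30 kg, 70 kg left
truck 4: place 13 kg, 6 kg left
truck 3: place 8 kg, 19 kg left
truck 5: place 66 kg, 4 kg left
truck 6: place 62 kg, 38 kg left
truck 7: place 71 kg, 29 kg left
truck 8: place 73 kg, 27 kg left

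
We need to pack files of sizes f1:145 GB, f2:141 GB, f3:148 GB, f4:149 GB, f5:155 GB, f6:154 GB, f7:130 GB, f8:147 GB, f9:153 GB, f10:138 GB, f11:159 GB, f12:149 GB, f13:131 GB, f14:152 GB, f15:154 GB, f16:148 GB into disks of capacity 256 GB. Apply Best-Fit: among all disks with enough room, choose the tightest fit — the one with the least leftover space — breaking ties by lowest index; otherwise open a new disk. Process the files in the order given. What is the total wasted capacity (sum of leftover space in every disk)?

f1 (145 GB) → disk 1 (remaining 111 GB)
f2 (141 GB) → disk 2 (remaining 115 GB)
f3 (148 GB) → disk 3 (remaining 108 GB)
f4 (149 GB) → disk 4 (remaining 107 GB)
f5 (155 GB) → disk 5 (remaining 101 GB)
f6 (154 GB) → disk 6 (remaining 102 GB)
f7 (130 GB) → disk 7 (remaining 126 GB)
f8 (147 GB) → disk 8 (remaining 109 GB)
f9 (153 GB) → disk 9 (remaining 103 GB)
f10 (138 GB) → disk 10 (remaining 118 GB)
f11 (159 GB) → disk 11 (remaining 97 GB)
f12 (149 GB) → disk 12 (remaining 107 GB)
f13 (131 GB) → disk 13 (remaining 125 GB)
f14 (152 GB) → disk 14 (remaining 104 GB)
f15 (154 GB) → disk 15 (remaining 102 GB)
f16 (148 GB) → disk 16 (remaining 108 GB)
16 disks × 256 GB = 4096 GB; used 2353 GB; unused 1743 GB.

1743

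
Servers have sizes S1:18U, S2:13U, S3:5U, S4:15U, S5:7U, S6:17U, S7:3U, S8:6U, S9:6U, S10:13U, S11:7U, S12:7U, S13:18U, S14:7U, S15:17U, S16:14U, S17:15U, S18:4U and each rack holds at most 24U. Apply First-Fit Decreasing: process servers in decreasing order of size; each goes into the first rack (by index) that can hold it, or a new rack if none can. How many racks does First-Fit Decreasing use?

Sorted descending: 18, 18, 17, 17, 15, 15, 14, 13, 13, 7, 7, 7, 7, 6, 6, 5, 4, 3.
18U → rack 1 (remaining 6U)
18U → rack 2 (remaining 6U)
17U → rack 3 (remaining 7U)
17U → rack 4 (remaining 7U)
15U → rack 5 (remaining 9U)
15U → rack 6 (remaining 9U)
14U → rack 7 (remaining 10U)
13U → rack 8 (remaining 11U)
13U → rack 9 (remaining 11U)
7U → rack 3 (remaining 0U)
7U → rack 4 (remaining 0U)
7U → rack 5 (remaining 2U)
7U → rack 6 (remaining 2U)
6U → rack 1 (remaining 0U)
6U → rack 2 (remaining 0U)
5U → rack 7 (remaining 5U)
4U → rack 7 (remaining 1U)
3U → rack 8 (remaining 8U)
Final racks: [18,6] [18,6] [17,7] [17,7] [15,7] [15,7] [14,5,4] [13,3] [13].

9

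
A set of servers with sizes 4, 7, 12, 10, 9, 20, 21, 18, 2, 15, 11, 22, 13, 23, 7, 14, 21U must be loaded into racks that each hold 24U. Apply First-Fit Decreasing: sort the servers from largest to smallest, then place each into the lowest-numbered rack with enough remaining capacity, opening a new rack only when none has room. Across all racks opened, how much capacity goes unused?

Sorted descending: 23, 22, 21, 21, 20, 18, 15, 14, 13, 12, 11, 10, 9, 7, 7, 4, 2.
rack 1: place 23U, 1U left
rack 2: place 22U, 2U left
rack 3: place 21U, 3U left
rack 4: place 21U, 3U left
rack 5: place 20U, 4U left
rack 6: place 18U, 6U left
rack 7: place 15U, 9U left
rack 8: place 14U, 10U left
rack 9: place 13U, 11U left
rack 10: place 12U, 12U left
rack 9: place 11U, 0U left
rack 8: place 10U, 0U left
rack 7: place 9U, 0U left
rack 10: place 7U, 5U left
rack 11: place 7U, 17U left
rack 5: place 4U, 0U left
rack 2: place 2U, 0U left
11 racks × 24U = 264U; used 229U; unused 35U.

35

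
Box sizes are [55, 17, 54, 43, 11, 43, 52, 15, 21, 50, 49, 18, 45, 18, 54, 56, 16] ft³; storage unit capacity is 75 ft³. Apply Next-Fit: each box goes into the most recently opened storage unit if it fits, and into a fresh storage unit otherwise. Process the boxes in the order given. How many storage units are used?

55 ft³ → storage unit 1 (remaining 20 ft³)
17 ft³ → storage unit 1 (remaining 3 ft³)
54 ft³ → storage unit 2 (remaining 21 ft³)
43 ft³ → storage unit 3 (remaining 32 ft³)
11 ft³ → storage unit 3 (remaining 21 ft³)
43 ft³ → storage unit 4 (remaining 32 ft³)
52 ft³ → storage unit 5 (remaining 23 ft³)
15 ft³ → storage unit 5 (remaining 8 ft³)
21 ft³ → storage unit 6 (remaining 54 ft³)
50 ft³ → storage unit 6 (remaining 4 ft³)
49 ft³ → storage unit 7 (remaining 26 ft³)
18 ft³ → storage unit 7 (remaining 8 ft³)
45 ft³ → storage unit 8 (remaining 30 ft³)
18 ft³ → storage unit 8 (remaining 12 ft³)
54 ft³ → storage unit 9 (remaining 21 ft³)
56 ft³ → storage unit 10 (remaining 19 ft³)
16 ft³ → storage unit 10 (remaining 3 ft³)

10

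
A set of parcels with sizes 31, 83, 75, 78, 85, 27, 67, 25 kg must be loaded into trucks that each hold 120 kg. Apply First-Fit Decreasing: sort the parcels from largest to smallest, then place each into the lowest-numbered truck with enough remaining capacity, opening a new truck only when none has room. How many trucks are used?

5

Sorted descending: 85, 83, 78, 75, 67, 31, 27, 25.
truck 1: place 85 kg, 35 kg left
truck 2: place 83 kg, 37 kg left
truck 3: place 78 kg, 42 kg left
truck 4: place 75 kg, 45 kg left
truck 5: place 67 kg, 53 kg left
truck 1: place 31 kg, 4 kg left
truck 2: place 27 kg, 10 kg left
truck 3: place 25 kg, 17 kg left
Final trucks: [85,31] [83,27] [78,25] [75] [67].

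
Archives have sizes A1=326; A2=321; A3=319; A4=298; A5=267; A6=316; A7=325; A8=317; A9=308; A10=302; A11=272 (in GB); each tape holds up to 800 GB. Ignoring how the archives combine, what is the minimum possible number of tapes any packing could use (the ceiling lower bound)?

Total size = 326 + 321 + 319 + 298 + 267 + 316 + 325 + 317 + 308 + 302 + 272 = 3371 GB.
⌈3371 / 800⌉ = 5.

5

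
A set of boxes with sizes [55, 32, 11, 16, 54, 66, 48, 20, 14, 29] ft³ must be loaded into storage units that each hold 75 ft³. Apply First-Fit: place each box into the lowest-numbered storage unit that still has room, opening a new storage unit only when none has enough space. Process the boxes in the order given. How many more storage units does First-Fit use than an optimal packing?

First-Fit: [55,11] [32,16,20] [54,14] [66] [48] [29] → 6 storage units.
Total size 345 ft³; any packing needs at least ⌈345/75⌉ = 5 storage units.
An optimal packing achieves that bound: [66] [55,20] [54,16] [48,14,11] [32,29] → 5 storage units.
Excess: 6 − 5 = 1.

1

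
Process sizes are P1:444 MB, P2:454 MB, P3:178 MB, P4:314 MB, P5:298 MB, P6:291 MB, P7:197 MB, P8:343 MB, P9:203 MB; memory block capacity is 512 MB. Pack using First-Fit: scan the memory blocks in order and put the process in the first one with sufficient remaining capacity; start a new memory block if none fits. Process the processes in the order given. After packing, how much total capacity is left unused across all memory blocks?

350

P1 (444 MB) → memory block 1 (remaining 68 MB)
P2 (454 MB) → memory block 2 (remaining 58 MB)
P3 (178 MB) → memory block 3 (remaining 334 MB)
P4 (314 MB) → memory block 3 (remaining 20 MB)
P5 (298 MB) → memory block 4 (remaining 214 MB)
P6 (291 MB) → memory block 5 (remaining 221 MB)
P7 (197 MB) → memory block 4 (remaining 17 MB)
P8 (343 MB) → memory block 6 (remaining 169 MB)
P9 (203 MB) → memory block 5 (remaining 18 MB)
6 memory blocks × 512 MB = 3072 MB; used 2722 MB; unused 350 MB.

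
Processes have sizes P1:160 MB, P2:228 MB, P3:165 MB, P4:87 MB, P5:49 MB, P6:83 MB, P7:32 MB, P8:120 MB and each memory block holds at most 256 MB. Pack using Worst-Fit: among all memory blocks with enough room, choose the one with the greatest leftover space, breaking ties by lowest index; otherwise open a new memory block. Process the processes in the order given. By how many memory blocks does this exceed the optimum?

Worst-Fit: [160,87] [228] [165,49] [83,32,120] → 4 memory blocks.
Total size 924 MB; any packing needs at least ⌈924/256⌉ = 4 memory blocks.
So 4 is already optimal.

0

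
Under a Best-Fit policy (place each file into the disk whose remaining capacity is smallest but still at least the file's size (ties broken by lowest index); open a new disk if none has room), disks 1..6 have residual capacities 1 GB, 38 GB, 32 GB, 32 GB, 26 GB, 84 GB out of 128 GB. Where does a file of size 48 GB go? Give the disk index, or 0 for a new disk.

6

Disks with room: disk 6 (84 GB).
Tightest fit is disk 6 with 84 GB free.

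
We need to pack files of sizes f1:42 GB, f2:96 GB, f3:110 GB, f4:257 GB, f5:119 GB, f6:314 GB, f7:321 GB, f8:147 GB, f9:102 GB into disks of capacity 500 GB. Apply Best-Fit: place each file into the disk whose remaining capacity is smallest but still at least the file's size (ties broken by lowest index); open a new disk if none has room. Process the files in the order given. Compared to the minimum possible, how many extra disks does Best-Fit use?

0

Best-Fit: [42,96,110] [257,119,102] [314] [321,147] → 4 disks.
Total size 1508 GB; any packing needs at least ⌈1508/500⌉ = 4 disks.
So 4 is already optimal.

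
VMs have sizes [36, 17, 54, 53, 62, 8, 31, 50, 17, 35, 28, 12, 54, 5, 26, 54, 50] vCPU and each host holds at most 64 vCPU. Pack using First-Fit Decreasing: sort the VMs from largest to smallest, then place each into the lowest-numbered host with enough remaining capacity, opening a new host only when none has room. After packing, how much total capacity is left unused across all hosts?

112

Sorted descending: 62, 54, 54, 54, 53, 50, 50, 36, 35, 31, 28, 26, 17, 17, 12, 8, 5.
62 vCPU → host 1 (remaining 2 vCPU)
54 vCPU → host 2 (remaining 10 vCPU)
54 vCPU → host 3 (remaining 10 vCPU)
54 vCPU → host 4 (remaining 10 vCPU)
53 vCPU → host 5 (remaining 11 vCPU)
50 vCPU → host 6 (remaining 14 vCPU)
50 vCPU → host 7 (remaining 14 vCPU)
36 vCPU → host 8 (remaining 28 vCPU)
35 vCPU → host 9 (remaining 29 vCPU)
31 vCPU → host 10 (remaining 33 vCPU)
28 vCPU → host 8 (remaining 0 vCPU)
26 vCPU → host 9 (remaining 3 vCPU)
17 vCPU → host 10 (remaining 16 vCPU)
17 vCPU → host 11 (remaining 47 vCPU)
12 vCPU → host 6 (remaining 2 vCPU)
8 vCPU → host 2 (remaining 2 vCPU)
5 vCPU → host 3 (remaining 5 vCPU)
11 hosts × 64 vCPU = 704 vCPU; used 592 vCPU; unused 112 vCPU.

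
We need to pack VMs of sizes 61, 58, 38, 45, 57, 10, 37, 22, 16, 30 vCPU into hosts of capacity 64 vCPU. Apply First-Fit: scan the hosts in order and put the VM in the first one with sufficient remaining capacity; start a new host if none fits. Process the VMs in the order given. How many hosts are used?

host 1: place 61 vCPU, 3 vCPU left
host 2: place 58 vCPU, 6 vCPU left
host 3: place 38 vCPU, 26 vCPU left
host 4: place 45 vCPU, 19 vCPU left
host 5: place 57 vCPU, 7 vCPU left
host 3: place 10 vCPU, 16 vCPU left
host 6: place 37 vCPU, 27 vCPU left
host 6: place 22 vCPU, 5 vCPU left
host 3: place 16 vCPU, 0 vCPU left
host 7: place 30 vCPU, 34 vCPU left
Final hosts: [61] [58] [38,10,16] [45] [57] [37,22] [30].

7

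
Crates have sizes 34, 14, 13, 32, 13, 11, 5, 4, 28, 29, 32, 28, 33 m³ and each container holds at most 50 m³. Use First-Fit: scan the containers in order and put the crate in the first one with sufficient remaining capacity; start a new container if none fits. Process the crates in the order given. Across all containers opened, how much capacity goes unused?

container 1: place 34 m³, 16 m³ left
container 1: place 14 m³, 2 m³ left
container 2: place 13 m³, 37 m³ left
container 2: place 32 m³, 5 m³ left
container 3: place 13 m³, 37 m³ left
container 3: place 11 m³, 26 m³ left
container 2: place 5 m³, 0 m³ left
container 3: place 4 m³, 22 m³ left
container 4: place 28 m³, 22 m³ left
container 5: place 29 m³, 21 m³ left
container 6: place 32 m³, 18 m³ left
container 7: place 28 m³, 22 m³ left
container 8: place 33 m³, 17 m³ left
8 containers × 50 m³ = 400 m³; used 276 m³; unused 124 m³.

124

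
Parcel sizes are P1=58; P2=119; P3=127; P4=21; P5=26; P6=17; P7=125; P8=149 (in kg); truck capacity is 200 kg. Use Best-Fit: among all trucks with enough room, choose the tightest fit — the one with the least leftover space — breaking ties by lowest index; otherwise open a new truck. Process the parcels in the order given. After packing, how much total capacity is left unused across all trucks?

P1 (58 kg) → truck 1 (remaining 142 kg)
P2 (119 kg) → truck 1 (remaining 23 kg)
P3 (127 kg) → truck 2 (remaining 73 kg)
P4 (21 kg) → truck 1 (remaining 2 kg)
P5 (26 kg) → truck 2 (remaining 47 kg)
P6 (17 kg) → truck 2 (remaining 30 kg)
P7 (125 kg) → truck 3 (remaining 75 kg)
P8 (149 kg) → truck 4 (remaining 51 kg)
4 trucks × 200 kg = 800 kg; used 642 kg; unused 158 kg.

158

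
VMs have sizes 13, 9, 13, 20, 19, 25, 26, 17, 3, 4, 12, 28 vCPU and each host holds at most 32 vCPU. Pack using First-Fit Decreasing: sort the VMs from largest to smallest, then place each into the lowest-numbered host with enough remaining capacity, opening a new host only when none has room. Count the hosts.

Sorted descending: 28, 26, 25, 20, 19, 17, 13, 13, 12, 9, 4, 3.
host 1: place 28 vCPU, 4 vCPU left
host 2: place 26 vCPU, 6 vCPU left
host 3: place 25 vCPU, 7 vCPU left
host 4: place 20 vCPU, 12 vCPU left
host 5: place 19 vCPU, 13 vCPU left
host 6: place 17 vCPU, 15 vCPU left
host 5: place 13 vCPU, 0 vCPU left
host 6: place 13 vCPU, 2 vCPU left
host 4: place 12 vCPU, 0 vCPU left
host 7: place 9 vCPU, 23 vCPU left
host 1: place 4 vCPU, 0 vCPU left
host 2: place 3 vCPU, 3 vCPU left
Final hosts: [28,4] [26,3] [25] [20,12] [19,13] [17,13] [9].

7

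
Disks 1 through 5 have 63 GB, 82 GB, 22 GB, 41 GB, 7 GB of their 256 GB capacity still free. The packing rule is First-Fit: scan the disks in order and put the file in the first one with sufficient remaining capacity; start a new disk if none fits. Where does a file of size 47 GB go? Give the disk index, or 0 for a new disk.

1

Disks with room: disk 1 (63 GB), disk 2 (82 GB).
The first with room is disk 1.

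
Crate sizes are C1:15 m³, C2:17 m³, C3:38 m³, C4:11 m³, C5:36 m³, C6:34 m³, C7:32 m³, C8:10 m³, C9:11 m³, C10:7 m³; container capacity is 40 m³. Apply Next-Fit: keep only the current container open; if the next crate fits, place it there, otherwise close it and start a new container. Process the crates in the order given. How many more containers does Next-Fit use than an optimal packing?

Next-Fit: [15,17] [38] [11] [36] [34] [32] [10,11,7] → 7 containers.
Total size 211 m³; any packing needs at least ⌈211/40⌉ = 6 containers.
An optimal packing achieves that bound: [38] [36] [34] [32,7] [17,15] [11,11,10] → 6 containers.
Excess: 7 − 6 = 1.

1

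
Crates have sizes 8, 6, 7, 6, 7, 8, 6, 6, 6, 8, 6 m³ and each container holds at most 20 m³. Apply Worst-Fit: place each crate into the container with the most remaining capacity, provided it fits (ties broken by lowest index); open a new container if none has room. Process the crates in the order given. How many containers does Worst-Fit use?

Put 8 m³ in container 1; 12 m³ remain.
Put 6 m³ in container 1; 6 m³ remain.
Put 7 m³ in container 2; 13 m³ remain.
Put 6 m³ in container 2; 7 m³ remain.
Put 7 m³ in container 2; 0 m³ remain.
Put 8 m³ in container 3; 12 m³ remain.
Put 6 m³ in container 3; 6 m³ remain.
Put 6 m³ in container 1; 0 m³ remain.
Put 6 m³ in container 3; 0 m³ remain.
Put 8 m³ in container 4; 12 m³ remain.
Put 6 m³ in container 4; 6 m³ remain.

4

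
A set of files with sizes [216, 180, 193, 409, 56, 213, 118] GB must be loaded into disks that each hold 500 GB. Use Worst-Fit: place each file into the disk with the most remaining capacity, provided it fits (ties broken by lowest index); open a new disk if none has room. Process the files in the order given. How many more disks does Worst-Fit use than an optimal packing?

1

Worst-Fit: [216,180] [193,56,213] [409] [118] → 4 disks.
Total size 1385 GB; any packing needs at least ⌈1385/500⌉ = 3 disks.
An optimal packing achieves that bound: [409,56] [216,213] [193,180,118] → 3 disks.
Excess: 4 − 3 = 1.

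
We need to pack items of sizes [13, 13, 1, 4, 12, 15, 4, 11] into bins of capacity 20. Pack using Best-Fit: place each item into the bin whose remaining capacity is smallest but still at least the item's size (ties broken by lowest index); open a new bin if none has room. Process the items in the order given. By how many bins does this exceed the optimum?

0

Best-Fit: [13,1,4] [13] [12] [15,4] [11] → 5 bins.
5 items exceed 10 (half the capacity), and no two of those can share a bin, so at least 5 bins are needed.
So 5 is already optimal.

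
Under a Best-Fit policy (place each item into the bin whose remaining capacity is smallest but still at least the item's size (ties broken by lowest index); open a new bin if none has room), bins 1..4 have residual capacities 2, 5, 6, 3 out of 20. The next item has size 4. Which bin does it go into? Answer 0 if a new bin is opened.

2

Bins with room: bin 2 (5), bin 3 (6).
Tightest fit is bin 2 with 5 free.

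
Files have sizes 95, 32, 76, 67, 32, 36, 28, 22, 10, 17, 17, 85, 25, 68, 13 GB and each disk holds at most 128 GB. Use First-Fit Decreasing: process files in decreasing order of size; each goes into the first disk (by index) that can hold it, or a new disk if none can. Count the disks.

6

Sorted descending: 95, 85, 76, 68, 67, 36, 32, 32, 28, 25, 22, 17, 17, 13, 10.
disk 1: place 95 GB, 33 GB left
disk 2: place 85 GB, 43 GB left
disk 3: place 76 GB, 52 GB left
disk 4: place 68 GB, 60 GB left
disk 5: place 67 GB, 61 GB left
disk 2: place 36 GB, 7 GB left
disk 1: place 32 GB, 1 GB left
disk 3: place 32 GB, 20 GB left
disk 4: place 28 GB, 32 GB left
disk 4: place 25 GB, 7 GB left
disk 5: place 22 GB, 39 GB left
disk 3: place 17 GB, 3 GB left
disk 5: place 17 GB, 22 GB left
disk 5: place 13 GB, 9 GB left
disk 6: place 10 GB, 118 GB left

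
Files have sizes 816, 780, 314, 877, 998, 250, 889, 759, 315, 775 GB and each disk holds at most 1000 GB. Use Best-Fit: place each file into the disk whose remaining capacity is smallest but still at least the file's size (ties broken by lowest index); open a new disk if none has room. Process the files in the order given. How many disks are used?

8

Put 816 GB in disk 1; 184 GB remain.
Put 780 GB in disk 2; 220 GB remain.
Put 314 GB in disk 3; 686 GB remain.
Put 877 GB in disk 4; 123 GB remain.
Put 998 GB in disk 5; 2 GB remain.
Put 250 GB in disk 3; 436 GB remain.
Put 889 GB in disk 6; 111 GB remain.
Put 759 GB in disk 7; 241 GB remain.
Put 315 GB in disk 3; 121 GB remain.
Put 775 GB in disk 8; 225 GB remain.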